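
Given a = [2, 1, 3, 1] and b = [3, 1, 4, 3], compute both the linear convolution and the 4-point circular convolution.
Linear: y_lin[0] = 2×3 = 6; y_lin[1] = 2×1 + 1×3 = 5; y_lin[2] = 2×4 + 1×1 + 3×3 = 18; y_lin[3] = 2×3 + 1×4 + 3×1 + 1×3 = 16; y_lin[4] = 1×3 + 3×4 + 1×1 = 16; y_lin[5] = 3×3 + 1×4 = 13; y_lin[6] = 1×3 = 3 → [6, 5, 18, 16, 16, 13, 3]. Circular (length 4): y[0] = 2×3 + 1×3 + 3×4 + 1×1 = 22; y[1] = 2×1 + 1×3 + 3×3 + 1×4 = 18; y[2] = 2×4 + 1×1 + 3×3 + 1×3 = 21; y[3] = 2×3 + 1×4 + 3×1 + 1×3 = 16 → [22, 18, 21, 16]

Linear: [6, 5, 18, 16, 16, 13, 3], Circular: [22, 18, 21, 16]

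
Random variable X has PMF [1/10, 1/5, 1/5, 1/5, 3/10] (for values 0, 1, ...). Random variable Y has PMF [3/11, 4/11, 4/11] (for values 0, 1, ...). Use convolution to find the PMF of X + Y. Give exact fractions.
P(X+Y=k) = Σ_i P(X=i)·P(Y=k-i) — a convolution of [1/10, 1/5, 1/5, 1/5, 3/10] and [3/11, 4/11, 4/11]. P(X+Y=0) = (1/10)×(3/11) = 3/110; P(X+Y=1) = (1/10)×(4/11) + (1/5)×(3/11) = 2/55 + 3/55 = 1/11; P(X+Y=2) = (1/10)×(4/11) + (1/5)×(4/11) + (1/5)×(3/11) = 2/55 + 4/55 + 3/55 = 9/55; P(X+Y=3) = (1/5)×(4/11) + (1/5)×(4/11) + (1/5)×(3/11) = 4/55 + 4/55 + 3/55 = 1/5; P(X+Y=4) = (1/5)×(4/11) + (1/5)×(4/11) + (3/10)×(3/11) = 4/55 + 4/55 + 9/110 = 5/22; P(X+Y=5) = (1/5)×(4/11) + (3/10)×(4/11) = 4/55 + 6/55 = 2/11; P(X+Y=6) = (3/10)×(4/11) = 6/55. PMF: [3/110, 1/11, 9/55, 1/5, 5/22, 2/11, 6/55] (sums to 1 ✓)

[3/110, 1/11, 9/55, 1/5, 5/22, 2/11, 6/55]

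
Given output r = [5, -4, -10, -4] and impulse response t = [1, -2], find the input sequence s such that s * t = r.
Deconvolve r=[5, -4, -10, -4] by t=[1, -2]. Since t[0]=1, solve forward: s[0] = r[0] / 1 = 5; s[1] = (r[1] - 5×-2) / 1 = 6; s[2] = (r[2] - 6×-2) / 1 = 2. So s = [5, 6, 2]. Check by forward convolution: r[0] = 5×1 = 5; r[1] = 5×-2 + 6×1 = -4; r[2] = 6×-2 + 2×1 = -10; r[3] = 2×-2 = -4

[5, 6, 2]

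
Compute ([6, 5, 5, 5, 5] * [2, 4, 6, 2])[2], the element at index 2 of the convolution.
Use y[k] = Σ_i a[i]·b[k-i] at k=2. y[2] = 6×6 + 5×4 + 5×2 = 66

66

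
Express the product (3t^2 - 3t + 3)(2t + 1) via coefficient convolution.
Ascending coefficients: a = [3, -3, 3], b = [1, 2]. c[0] = 3×1 = 3; c[1] = 3×2 + -3×1 = 3; c[2] = -3×2 + 3×1 = -3; c[3] = 3×2 = 6. Result coefficients: [3, 3, -3, 6] → 6t^3 - 3t^2 + 3t + 3

6t^3 - 3t^2 + 3t + 3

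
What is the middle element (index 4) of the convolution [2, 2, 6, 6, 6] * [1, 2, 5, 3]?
Use y[k] = Σ_i a[i]·b[k-i] at k=4. y[4] = 2×3 + 6×5 + 6×2 + 6×1 = 54

54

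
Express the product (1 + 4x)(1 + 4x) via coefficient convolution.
Ascending coefficients: a = [1, 4], b = [1, 4]. c[0] = 1×1 = 1; c[1] = 1×4 + 4×1 = 8; c[2] = 4×4 = 16. Result coefficients: [1, 8, 16] → 1 + 8x + 16x^2

1 + 8x + 16x^2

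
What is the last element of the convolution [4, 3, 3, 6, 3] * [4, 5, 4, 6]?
Use y[k] = Σ_i a[i]·b[k-i] at k=7. y[7] = 3×6 = 18

18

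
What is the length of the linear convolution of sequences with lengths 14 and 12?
Linear/full convolution length: m + n - 1 = 14 + 12 - 1 = 25

25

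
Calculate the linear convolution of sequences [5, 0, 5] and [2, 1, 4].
y[0] = 5×2 = 10; y[1] = 5×1 + 0×2 = 5; y[2] = 5×4 + 0×1 + 5×2 = 30; y[3] = 0×4 + 5×1 = 5; y[4] = 5×4 = 20

[10, 5, 30, 5, 20]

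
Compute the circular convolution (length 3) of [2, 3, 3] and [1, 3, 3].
Use y[k] = Σ_j a[j]·b[(k-j) mod 3]. y[0] = 2×1 + 3×3 + 3×3 = 20; y[1] = 2×3 + 3×1 + 3×3 = 18; y[2] = 2×3 + 3×3 + 3×1 = 18. Result: [20, 18, 18]

[20, 18, 18]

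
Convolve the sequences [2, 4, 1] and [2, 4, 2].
y[0] = 2×2 = 4; y[1] = 2×4 + 4×2 = 16; y[2] = 2×2 + 4×4 + 1×2 = 22; y[3] = 4×2 + 1×4 = 12; y[4] = 1×2 = 2

[4, 16, 22, 12, 2]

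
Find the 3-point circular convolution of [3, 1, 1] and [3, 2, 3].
Use y[k] = Σ_j x[j]·h[(k-j) mod 3]. y[0] = 3×3 + 1×3 + 1×2 = 14; y[1] = 3×2 + 1×3 + 1×3 = 12; y[2] = 3×3 + 1×2 + 1×3 = 14. Result: [14, 12, 14]

[14, 12, 14]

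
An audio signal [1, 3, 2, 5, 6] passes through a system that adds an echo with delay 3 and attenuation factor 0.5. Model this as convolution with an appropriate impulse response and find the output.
Direct-path + delayed-attenuated-path model → impulse response h = [1, 0, 0, 0.5] (1 at lag 0, 0.5 at lag 3). Output y[n] = x[n] + 0.5·x[n - 3] (with x[n] = 0 outside 0..4): y[0] = 1 + 0.5×0 = 1; y[1] = 3 + 0.5×0 = 3; y[2] = 2 + 0.5×0 = 2; y[3] = 5 + 0.5×1 = 5.5; y[4] = 6 + 0.5×3 = 7.5; y[5] = 0 + 0.5×2 = 1.0; y[6] = 0 + 0.5×5 = 2.5; y[7] = 0 + 0.5×6 = 3.0. So y = [1, 3, 2, 5.5, 7.5, 1.0, 2.5, 3.0]

[1, 3, 2, 5.5, 7.5, 1.0, 2.5, 3.0]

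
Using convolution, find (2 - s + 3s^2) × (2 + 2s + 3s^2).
Ascending coefficients: a = [2, -1, 3], b = [2, 2, 3]. c[0] = 2×2 = 4; c[1] = 2×2 + -1×2 = 2; c[2] = 2×3 + -1×2 + 3×2 = 10; c[3] = -1×3 + 3×2 = 3; c[4] = 3×3 = 9. Result coefficients: [4, 2, 10, 3, 9] → 4 + 2s + 10s^2 + 3s^3 + 9s^4

4 + 2s + 10s^2 + 3s^3 + 9s^4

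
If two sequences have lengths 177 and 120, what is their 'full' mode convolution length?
Linear/full convolution length: m + n - 1 = 177 + 120 - 1 = 296

296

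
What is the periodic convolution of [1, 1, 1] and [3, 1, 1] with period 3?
Use y[k] = Σ_j x[j]·h[(k-j) mod 3]. y[0] = 1×3 + 1×1 + 1×1 = 5; y[1] = 1×1 + 1×3 + 1×1 = 5; y[2] = 1×1 + 1×1 + 1×3 = 5. Result: [5, 5, 5]

[5, 5, 5]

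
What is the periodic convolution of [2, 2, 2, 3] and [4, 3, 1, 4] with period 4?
Use y[k] = Σ_j x[j]·h[(k-j) mod 4]. y[0] = 2×4 + 2×4 + 2×1 + 3×3 = 27; y[1] = 2×3 + 2×4 + 2×4 + 3×1 = 25; y[2] = 2×1 + 2×3 + 2×4 + 3×4 = 28; y[3] = 2×4 + 2×1 + 2×3 + 3×4 = 28. Result: [27, 25, 28, 28]

[27, 25, 28, 28]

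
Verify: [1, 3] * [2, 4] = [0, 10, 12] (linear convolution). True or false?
Recompute linear convolution of [1, 3] and [2, 4]: y[0] = 1×2 = 2; y[1] = 1×4 + 3×2 = 10; y[2] = 3×4 = 12 → [2, 10, 12]. Compare to given [0, 10, 12]: they differ at index 0: given 0, correct 2, so answer: No

No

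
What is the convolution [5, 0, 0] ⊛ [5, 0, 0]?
y[0] = 5×5 = 25; y[1] = 5×0 + 0×5 = 0; y[2] = 5×0 + 0×0 + 0×5 = 0; y[3] = 0×0 + 0×0 = 0; y[4] = 0×0 = 0

[25, 0, 0, 0, 0]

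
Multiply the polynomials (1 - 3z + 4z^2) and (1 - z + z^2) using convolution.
Ascending coefficients: a = [1, -3, 4], b = [1, -1, 1]. c[0] = 1×1 = 1; c[1] = 1×-1 + -3×1 = -4; c[2] = 1×1 + -3×-1 + 4×1 = 8; c[3] = -3×1 + 4×-1 = -7; c[4] = 4×1 = 4. Result coefficients: [1, -4, 8, -7, 4] → 1 - 4z + 8z^2 - 7z^3 + 4z^4

1 - 4z + 8z^2 - 7z^3 + 4z^4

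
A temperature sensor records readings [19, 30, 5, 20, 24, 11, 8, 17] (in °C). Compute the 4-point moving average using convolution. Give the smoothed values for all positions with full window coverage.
4-point moving average kernel = [1, 1, 1, 1]. Apply in 'valid' mode (full window coverage): avg[0] = (19 + 30 + 5 + 20) / 4 = 18.5; avg[1] = (30 + 5 + 20 + 24) / 4 = 19.75; avg[2] = (5 + 20 + 24 + 11) / 4 = 15.0; avg[3] = (20 + 24 + 11 + 8) / 4 = 15.75; avg[4] = (24 + 11 + 8 + 17) / 4 = 15.0. Smoothed values: [18.5, 19.75, 15.0, 15.75, 15.0]

[18.5, 19.75, 15.0, 15.75, 15.0]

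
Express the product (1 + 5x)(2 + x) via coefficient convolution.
Ascending coefficients: a = [1, 5], b = [2, 1]. c[0] = 1×2 = 2; c[1] = 1×1 + 5×2 = 11; c[2] = 5×1 = 5. Result coefficients: [2, 11, 5] → 2 + 11x + 5x^2

2 + 11x + 5x^2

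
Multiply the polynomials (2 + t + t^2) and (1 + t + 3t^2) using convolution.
Ascending coefficients: a = [2, 1, 1], b = [1, 1, 3]. c[0] = 2×1 = 2; c[1] = 2×1 + 1×1 = 3; c[2] = 2×3 + 1×1 + 1×1 = 8; c[3] = 1×3 + 1×1 = 4; c[4] = 1×3 = 3. Result coefficients: [2, 3, 8, 4, 3] → 2 + 3t + 8t^2 + 4t^3 + 3t^4

2 + 3t + 8t^2 + 4t^3 + 3t^4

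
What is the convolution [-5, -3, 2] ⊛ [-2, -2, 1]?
y[0] = -5×-2 = 10; y[1] = -5×-2 + -3×-2 = 16; y[2] = -5×1 + -3×-2 + 2×-2 = -3; y[3] = -3×1 + 2×-2 = -7; y[4] = 2×1 = 2

[10, 16, -3, -7, 2]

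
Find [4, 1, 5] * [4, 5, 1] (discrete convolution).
y[0] = 4×4 = 16; y[1] = 4×5 + 1×4 = 24; y[2] = 4×1 + 1×5 + 5×4 = 29; y[3] = 1×1 + 5×5 = 26; y[4] = 5×1 = 5

[16, 24, 29, 26, 5]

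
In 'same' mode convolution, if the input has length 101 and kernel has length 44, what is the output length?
'Same' mode returns an output with the same length as the input: 101

101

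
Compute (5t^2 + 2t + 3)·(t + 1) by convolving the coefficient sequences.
Ascending coefficients: a = [3, 2, 5], b = [1, 1]. c[0] = 3×1 = 3; c[1] = 3×1 + 2×1 = 5; c[2] = 2×1 + 5×1 = 7; c[3] = 5×1 = 5. Result coefficients: [3, 5, 7, 5] → 5t^3 + 7t^2 + 5t + 3

5t^3 + 7t^2 + 5t + 3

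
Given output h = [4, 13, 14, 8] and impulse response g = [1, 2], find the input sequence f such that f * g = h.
Deconvolve h=[4, 13, 14, 8] by g=[1, 2]. Since g[0]=1, solve forward: f[0] = h[0] / 1 = 4; f[1] = (h[1] - 4×2) / 1 = 5; f[2] = (h[2] - 5×2) / 1 = 4. So f = [4, 5, 4]. Check by forward convolution: h[0] = 4×1 = 4; h[1] = 4×2 + 5×1 = 13; h[2] = 5×2 + 4×1 = 14; h[3] = 4×2 = 8

[4, 5, 4]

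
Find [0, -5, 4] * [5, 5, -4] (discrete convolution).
y[0] = 0×5 = 0; y[1] = 0×5 + -5×5 = -25; y[2] = 0×-4 + -5×5 + 4×5 = -5; y[3] = -5×-4 + 4×5 = 40; y[4] = 4×-4 = -16

[0, -25, -5, 40, -16]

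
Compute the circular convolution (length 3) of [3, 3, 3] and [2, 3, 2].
Use y[k] = Σ_j a[j]·b[(k-j) mod 3]. y[0] = 3×2 + 3×2 + 3×3 = 21; y[1] = 3×3 + 3×2 + 3×2 = 21; y[2] = 3×2 + 3×3 + 3×2 = 21. Result: [21, 21, 21]

[21, 21, 21]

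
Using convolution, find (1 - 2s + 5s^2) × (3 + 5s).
Ascending coefficients: a = [1, -2, 5], b = [3, 5]. c[0] = 1×3 = 3; c[1] = 1×5 + -2×3 = -1; c[2] = -2×5 + 5×3 = 5; c[3] = 5×5 = 25. Result coefficients: [3, -1, 5, 25] → 3 - s + 5s^2 + 25s^3

3 - s + 5s^2 + 25s^3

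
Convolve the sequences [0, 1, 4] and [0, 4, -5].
y[0] = 0×0 = 0; y[1] = 0×4 + 1×0 = 0; y[2] = 0×-5 + 1×4 + 4×0 = 4; y[3] = 1×-5 + 4×4 = 11; y[4] = 4×-5 = -20

[0, 0, 4, 11, -20]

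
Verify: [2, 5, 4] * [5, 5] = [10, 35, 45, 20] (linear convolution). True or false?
Recompute linear convolution of [2, 5, 4] and [5, 5]: y[0] = 2×5 = 10; y[1] = 2×5 + 5×5 = 35; y[2] = 5×5 + 4×5 = 45; y[3] = 4×5 = 20 → [10, 35, 45, 20]. Given [10, 35, 45, 20] matches, so answer: Yes

Yes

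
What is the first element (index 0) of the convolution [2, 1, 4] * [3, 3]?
Use y[k] = Σ_i a[i]·b[k-i] at k=0. y[0] = 2×3 = 6

6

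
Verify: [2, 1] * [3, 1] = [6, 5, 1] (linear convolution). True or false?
Recompute linear convolution of [2, 1] and [3, 1]: y[0] = 2×3 = 6; y[1] = 2×1 + 1×3 = 5; y[2] = 1×1 = 1 → [6, 5, 1]. Given [6, 5, 1] matches, so answer: Yes

Yes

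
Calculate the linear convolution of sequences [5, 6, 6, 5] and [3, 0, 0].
y[0] = 5×3 = 15; y[1] = 5×0 + 6×3 = 18; y[2] = 5×0 + 6×0 + 6×3 = 18; y[3] = 6×0 + 6×0 + 5×3 = 15; y[4] = 6×0 + 5×0 = 0; y[5] = 5×0 = 0

[15, 18, 18, 15, 0, 0]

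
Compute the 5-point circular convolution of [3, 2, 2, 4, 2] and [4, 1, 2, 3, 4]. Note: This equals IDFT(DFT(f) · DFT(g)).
Either evaluate y[k] = Σ_j f[j]·g[(k-j) mod 5] directly, or use IDFT(DFT(f) · DFT(g)). y[0] = 3×4 + 2×4 + 2×3 + 4×2 + 2×1 = 36; y[1] = 3×1 + 2×4 + 2×4 + 4×3 + 2×2 = 35; y[2] = 3×2 + 2×1 + 2×4 + 4×4 + 2×3 = 38; y[3] = 3×3 + 2×2 + 2×1 + 4×4 + 2×4 = 39; y[4] = 3×4 + 2×3 + 2×2 + 4×1 + 2×4 = 34. Result: [36, 35, 38, 39, 34]

[36, 35, 38, 39, 34]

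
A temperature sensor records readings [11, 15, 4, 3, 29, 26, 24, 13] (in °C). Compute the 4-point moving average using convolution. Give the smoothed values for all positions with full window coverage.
4-point moving average kernel = [1, 1, 1, 1]. Apply in 'valid' mode (full window coverage): avg[0] = (11 + 15 + 4 + 3) / 4 = 8.25; avg[1] = (15 + 4 + 3 + 29) / 4 = 12.75; avg[2] = (4 + 3 + 29 + 26) / 4 = 15.5; avg[3] = (3 + 29 + 26 + 24) / 4 = 20.5; avg[4] = (29 + 26 + 24 + 13) / 4 = 23.0. Smoothed values: [8.25, 12.75, 15.5, 20.5, 23.0]

[8.25, 12.75, 15.5, 20.5, 23.0]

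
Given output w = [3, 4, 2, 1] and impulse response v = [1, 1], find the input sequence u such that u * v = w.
Deconvolve w=[3, 4, 2, 1] by v=[1, 1]. Since v[0]=1, solve forward: u[0] = w[0] / 1 = 3; u[1] = (w[1] - 3×1) / 1 = 1; u[2] = (w[2] - 1×1) / 1 = 1. So u = [3, 1, 1]. Check by forward convolution: w[0] = 3×1 = 3; w[1] = 3×1 + 1×1 = 4; w[2] = 1×1 + 1×1 = 2; w[3] = 1×1 = 1

[3, 1, 1]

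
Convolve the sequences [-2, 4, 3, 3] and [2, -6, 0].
y[0] = -2×2 = -4; y[1] = -2×-6 + 4×2 = 20; y[2] = -2×0 + 4×-6 + 3×2 = -18; y[3] = 4×0 + 3×-6 + 3×2 = -12; y[4] = 3×0 + 3×-6 = -18; y[5] = 3×0 = 0

[-4, 20, -18, -12, -18, 0]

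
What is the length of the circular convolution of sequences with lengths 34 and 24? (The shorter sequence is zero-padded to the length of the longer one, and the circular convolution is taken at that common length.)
Circular convolution (zero-padding the shorter input) has length max(m, n) = max(34, 24) = 34

34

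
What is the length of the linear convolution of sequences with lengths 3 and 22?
Linear/full convolution length: m + n - 1 = 3 + 22 - 1 = 24

24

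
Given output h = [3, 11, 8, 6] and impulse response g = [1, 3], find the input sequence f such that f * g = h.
Deconvolve h=[3, 11, 8, 6] by g=[1, 3]. Since g[0]=1, solve forward: f[0] = h[0] / 1 = 3; f[1] = (h[1] - 3×3) / 1 = 2; f[2] = (h[2] - 2×3) / 1 = 2. So f = [3, 2, 2]. Check by forward convolution: h[0] = 3×1 = 3; h[1] = 3×3 + 2×1 = 11; h[2] = 2×3 + 2×1 = 8; h[3] = 2×3 = 6

[3, 2, 2]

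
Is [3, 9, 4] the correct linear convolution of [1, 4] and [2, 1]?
Recompute linear convolution of [1, 4] and [2, 1]: y[0] = 1×2 = 2; y[1] = 1×1 + 4×2 = 9; y[2] = 4×1 = 4 → [2, 9, 4]. Compare to given [3, 9, 4]: they differ at index 0: given 3, correct 2, so answer: No

No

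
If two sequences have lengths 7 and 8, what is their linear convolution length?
Linear/full convolution length: m + n - 1 = 7 + 8 - 1 = 14

14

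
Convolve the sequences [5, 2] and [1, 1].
y[0] = 5×1 = 5; y[1] = 5×1 + 2×1 = 7; y[2] = 2×1 = 2

[5, 7, 2]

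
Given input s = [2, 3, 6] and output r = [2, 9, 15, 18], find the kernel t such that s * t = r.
Output length 4 = len(s) + len(t) - 1 ⇒ len(t) = 2. Solve t forward using t[k] = (r[k] - Σ_{i≥1} s[i]·t[k-i]) / s[0]: t[0] = r[0] / s[0] = 2 / 2 = 1; t[1] = (r[1] - 3×1) / s[0] = (9 - 3×1) / 2 = 3. So t = [1, 3]. Forward-check [2, 3, 6] * [1, 3]: r[0] = 2×1 = 2; r[1] = 2×3 + 3×1 = 9; r[2] = 3×3 + 6×1 = 15; r[3] = 6×3 = 18 → [2, 9, 15, 18] ✓

[1, 3]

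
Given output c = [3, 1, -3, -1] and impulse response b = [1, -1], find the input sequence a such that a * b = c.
Deconvolve c=[3, 1, -3, -1] by b=[1, -1]. Since b[0]=1, solve forward: a[0] = c[0] / 1 = 3; a[1] = (c[1] - 3×-1) / 1 = 4; a[2] = (c[2] - 4×-1) / 1 = 1. So a = [3, 4, 1]. Check by forward convolution: c[0] = 3×1 = 3; c[1] = 3×-1 + 4×1 = 1; c[2] = 4×-1 + 1×1 = -3; c[3] = 1×-1 = -1

[3, 4, 1]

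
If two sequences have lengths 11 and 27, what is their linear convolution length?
Linear/full convolution length: m + n - 1 = 11 + 27 - 1 = 37

37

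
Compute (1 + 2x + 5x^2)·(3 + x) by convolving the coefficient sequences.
Ascending coefficients: a = [1, 2, 5], b = [3, 1]. c[0] = 1×3 = 3; c[1] = 1×1 + 2×3 = 7; c[2] = 2×1 + 5×3 = 17; c[3] = 5×1 = 5. Result coefficients: [3, 7, 17, 5] → 3 + 7x + 17x^2 + 5x^3

3 + 7x + 17x^2 + 5x^3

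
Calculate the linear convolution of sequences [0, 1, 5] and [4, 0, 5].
y[0] = 0×4 = 0; y[1] = 0×0 + 1×4 = 4; y[2] = 0×5 + 1×0 + 5×4 = 20; y[3] = 1×5 + 5×0 = 5; y[4] = 5×5 = 25

[0, 4, 20, 5, 25]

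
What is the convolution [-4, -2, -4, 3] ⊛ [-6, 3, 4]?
y[0] = -4×-6 = 24; y[1] = -4×3 + -2×-6 = 0; y[2] = -4×4 + -2×3 + -4×-6 = 2; y[3] = -2×4 + -4×3 + 3×-6 = -38; y[4] = -4×4 + 3×3 = -7; y[5] = 3×4 = 12

[24, 0, 2, -38, -7, 12]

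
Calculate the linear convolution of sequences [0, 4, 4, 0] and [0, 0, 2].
y[0] = 0×0 = 0; y[1] = 0×0 + 4×0 = 0; y[2] = 0×2 + 4×0 + 4×0 = 0; y[3] = 4×2 + 4×0 + 0×0 = 8; y[4] = 4×2 + 0×0 = 8; y[5] = 0×2 = 0

[0, 0, 0, 8, 8, 0]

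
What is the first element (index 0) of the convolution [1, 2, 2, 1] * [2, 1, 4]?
Use y[k] = Σ_i a[i]·b[k-i] at k=0. y[0] = 1×2 = 2

2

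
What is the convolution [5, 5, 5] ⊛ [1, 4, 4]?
y[0] = 5×1 = 5; y[1] = 5×4 + 5×1 = 25; y[2] = 5×4 + 5×4 + 5×1 = 45; y[3] = 5×4 + 5×4 = 40; y[4] = 5×4 = 20

[5, 25, 45, 40, 20]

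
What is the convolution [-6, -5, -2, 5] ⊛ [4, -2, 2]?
y[0] = -6×4 = -24; y[1] = -6×-2 + -5×4 = -8; y[2] = -6×2 + -5×-2 + -2×4 = -10; y[3] = -5×2 + -2×-2 + 5×4 = 14; y[4] = -2×2 + 5×-2 = -14; y[5] = 5×2 = 10

[-24, -8, -10, 14, -14, 10]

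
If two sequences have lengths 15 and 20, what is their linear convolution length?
Linear/full convolution length: m + n - 1 = 15 + 20 - 1 = 34

34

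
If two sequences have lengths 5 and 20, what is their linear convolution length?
Linear/full convolution length: m + n - 1 = 5 + 20 - 1 = 24

24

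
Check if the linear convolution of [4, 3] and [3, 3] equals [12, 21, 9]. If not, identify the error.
Recompute linear convolution of [4, 3] and [3, 3]: y[0] = 4×3 = 12; y[1] = 4×3 + 3×3 = 21; y[2] = 3×3 = 9 → [12, 21, 9]. Given [12, 21, 9] matches, so answer: Yes

Yes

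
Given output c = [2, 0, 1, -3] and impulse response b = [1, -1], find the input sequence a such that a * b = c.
Deconvolve c=[2, 0, 1, -3] by b=[1, -1]. Since b[0]=1, solve forward: a[0] = c[0] / 1 = 2; a[1] = (c[1] - 2×-1) / 1 = 2; a[2] = (c[2] - 2×-1) / 1 = 3. So a = [2, 2, 3]. Check by forward convolution: c[0] = 2×1 = 2; c[1] = 2×-1 + 2×1 = 0; c[2] = 2×-1 + 3×1 = 1; c[3] = 3×-1 = -3

[2, 2, 3]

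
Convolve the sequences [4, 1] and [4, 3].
y[0] = 4×4 = 16; y[1] = 4×3 + 1×4 = 16; y[2] = 1×3 = 3

[16, 16, 3]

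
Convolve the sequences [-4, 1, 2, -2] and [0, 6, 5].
y[0] = -4×0 = 0; y[1] = -4×6 + 1×0 = -24; y[2] = -4×5 + 1×6 + 2×0 = -14; y[3] = 1×5 + 2×6 + -2×0 = 17; y[4] = 2×5 + -2×6 = -2; y[5] = -2×5 = -10

[0, -24, -14, 17, -2, -10]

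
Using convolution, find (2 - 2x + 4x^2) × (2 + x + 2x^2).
Ascending coefficients: a = [2, -2, 4], b = [2, 1, 2]. c[0] = 2×2 = 4; c[1] = 2×1 + -2×2 = -2; c[2] = 2×2 + -2×1 + 4×2 = 10; c[3] = -2×2 + 4×1 = 0; c[4] = 4×2 = 8. Result coefficients: [4, -2, 10, 0, 8] → 4 - 2x + 10x^2 + 8x^4

4 - 2x + 10x^2 + 8x^4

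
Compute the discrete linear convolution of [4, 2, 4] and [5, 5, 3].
y[0] = 4×5 = 20; y[1] = 4×5 + 2×5 = 30; y[2] = 4×3 + 2×5 + 4×5 = 42; y[3] = 2×3 + 4×5 = 26; y[4] = 4×3 = 12

[20, 30, 42, 26, 12]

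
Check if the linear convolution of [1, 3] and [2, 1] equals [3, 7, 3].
Recompute linear convolution of [1, 3] and [2, 1]: y[0] = 1×2 = 2; y[1] = 1×1 + 3×2 = 7; y[2] = 3×1 = 3 → [2, 7, 3]. Compare to given [3, 7, 3]: they differ at index 0: given 3, correct 2, so answer: No

No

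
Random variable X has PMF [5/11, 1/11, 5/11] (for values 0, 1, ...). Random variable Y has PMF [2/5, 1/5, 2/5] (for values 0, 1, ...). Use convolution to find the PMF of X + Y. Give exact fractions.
P(X+Y=k) = Σ_i P(X=i)·P(Y=k-i) — a convolution of [5/11, 1/11, 5/11] and [2/5, 1/5, 2/5]. P(X+Y=0) = (5/11)×(2/5) = 2/11; P(X+Y=1) = (5/11)×(1/5) + (1/11)×(2/5) = 1/11 + 2/55 = 7/55; P(X+Y=2) = (5/11)×(2/5) + (1/11)×(1/5) + (5/11)×(2/5) = 2/11 + 1/55 + 2/11 = 21/55; P(X+Y=3) = (1/11)×(2/5) + (5/11)×(1/5) = 2/55 + 1/11 = 7/55; P(X+Y=4) = (5/11)×(2/5) = 2/11. PMF: [2/11, 7/55, 21/55, 7/55, 2/11] (sums to 1 ✓)

[2/11, 7/55, 21/55, 7/55, 2/11]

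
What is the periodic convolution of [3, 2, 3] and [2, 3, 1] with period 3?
Use y[k] = Σ_j f[j]·g[(k-j) mod 3]. y[0] = 3×2 + 2×1 + 3×3 = 17; y[1] = 3×3 + 2×2 + 3×1 = 16; y[2] = 3×1 + 2×3 + 3×2 = 15. Result: [17, 16, 15]

[17, 16, 15]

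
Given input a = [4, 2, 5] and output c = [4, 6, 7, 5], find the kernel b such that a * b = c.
Output length 4 = len(a) + len(b) - 1 ⇒ len(b) = 2. Solve b forward using b[k] = (c[k] - Σ_{i≥1} a[i]·b[k-i]) / a[0]: b[0] = c[0] / a[0] = 4 / 4 = 1; b[1] = (c[1] - 2×1) / a[0] = (6 - 2×1) / 4 = 1. So b = [1, 1]. Forward-check [4, 2, 5] * [1, 1]: c[0] = 4×1 = 4; c[1] = 4×1 + 2×1 = 6; c[2] = 2×1 + 5×1 = 7; c[3] = 5×1 = 5 → [4, 6, 7, 5] ✓

[1, 1]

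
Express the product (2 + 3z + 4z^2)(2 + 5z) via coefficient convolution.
Ascending coefficients: a = [2, 3, 4], b = [2, 5]. c[0] = 2×2 = 4; c[1] = 2×5 + 3×2 = 16; c[2] = 3×5 + 4×2 = 23; c[3] = 4×5 = 20. Result coefficients: [4, 16, 23, 20] → 4 + 16z + 23z^2 + 20z^3

4 + 16z + 23z^2 + 20z^3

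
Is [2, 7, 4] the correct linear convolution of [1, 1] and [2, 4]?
Recompute linear convolution of [1, 1] and [2, 4]: y[0] = 1×2 = 2; y[1] = 1×4 + 1×2 = 6; y[2] = 1×4 = 4 → [2, 6, 4]. Compare to given [2, 7, 4]: they differ at index 1: given 7, correct 6, so answer: No

No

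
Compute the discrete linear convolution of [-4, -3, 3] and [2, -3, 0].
y[0] = -4×2 = -8; y[1] = -4×-3 + -3×2 = 6; y[2] = -4×0 + -3×-3 + 3×2 = 15; y[3] = -3×0 + 3×-3 = -9; y[4] = 3×0 = 0

[-8, 6, 15, -9, 0]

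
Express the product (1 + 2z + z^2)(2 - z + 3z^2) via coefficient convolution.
Ascending coefficients: a = [1, 2, 1], b = [2, -1, 3]. c[0] = 1×2 = 2; c[1] = 1×-1 + 2×2 = 3; c[2] = 1×3 + 2×-1 + 1×2 = 3; c[3] = 2×3 + 1×-1 = 5; c[4] = 1×3 = 3. Result coefficients: [2, 3, 3, 5, 3] → 2 + 3z + 3z^2 + 5z^3 + 3z^4

2 + 3z + 3z^2 + 5z^3 + 3z^4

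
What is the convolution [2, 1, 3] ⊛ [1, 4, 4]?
y[0] = 2×1 = 2; y[1] = 2×4 + 1×1 = 9; y[2] = 2×4 + 1×4 + 3×1 = 15; y[3] = 1×4 + 3×4 = 16; y[4] = 3×4 = 12

[2, 9, 15, 16, 12]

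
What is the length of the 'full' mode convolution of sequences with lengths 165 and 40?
Linear/full convolution length: m + n - 1 = 165 + 40 - 1 = 204

204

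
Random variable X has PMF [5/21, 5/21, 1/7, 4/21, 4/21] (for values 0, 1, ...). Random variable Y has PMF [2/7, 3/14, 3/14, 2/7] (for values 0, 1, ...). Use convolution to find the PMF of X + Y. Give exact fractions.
P(X+Y=k) = Σ_i P(X=i)·P(Y=k-i) — a convolution of [5/21, 5/21, 1/7, 4/21, 4/21] and [2/7, 3/14, 3/14, 2/7]. P(X+Y=0) = (5/21)×(2/7) = 10/147; P(X+Y=1) = (5/21)×(3/14) + (5/21)×(2/7) = 5/98 + 10/147 = 5/42; P(X+Y=2) = (5/21)×(3/14) + (5/21)×(3/14) + (1/7)×(2/7) = 5/98 + 5/98 + 2/49 = 1/7; P(X+Y=3) = (5/21)×(2/7) + (5/21)×(3/14) + (1/7)×(3/14) + (4/21)×(2/7) = 10/147 + 5/98 + 3/98 + 8/147 = 10/49; P(X+Y=4) = (5/21)×(2/7) + (1/7)×(3/14) + (4/21)×(3/14) + (4/21)×(2/7) = 10/147 + 3/98 + 2/49 + 8/147 = 19/98; P(X+Y=5) = (1/7)×(2/7) + (4/21)×(3/14) + (4/21)×(3/14) = 2/49 + 2/49 + 2/49 = 6/49; P(X+Y=6) = (4/21)×(2/7) + (4/21)×(3/14) = 8/147 + 2/49 = 2/21; P(X+Y=7) = (4/21)×(2/7) = 8/147. PMF: [10/147, 5/42, 1/7, 10/49, 19/98, 6/49, 2/21, 8/147] (sums to 1 ✓)

[10/147, 5/42, 1/7, 10/49, 19/98, 6/49, 2/21, 8/147]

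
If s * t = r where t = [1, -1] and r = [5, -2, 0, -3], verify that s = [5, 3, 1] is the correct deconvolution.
Forward-compute [5, 3, 1] * [1, -1]: r[0] = 5×1 = 5; r[1] = 5×-1 + 3×1 = -2; r[2] = 3×-1 + 1×1 = -2; r[3] = 1×-1 = -1 → [5, -2, -2, -1]. Does not match given r = [5, -2, 0, -3].

Not verified. [5, 3, 1] * [1, -1] = [5, -2, -2, -1], which differs from [5, -2, 0, -3] at index 2.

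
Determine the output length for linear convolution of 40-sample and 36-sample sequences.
Linear/full convolution length: m + n - 1 = 40 + 36 - 1 = 75

75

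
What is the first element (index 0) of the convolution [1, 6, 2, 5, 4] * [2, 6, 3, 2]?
Use y[k] = Σ_i a[i]·b[k-i] at k=0. y[0] = 1×2 = 2

2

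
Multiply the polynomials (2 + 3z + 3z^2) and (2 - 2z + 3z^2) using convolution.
Ascending coefficients: a = [2, 3, 3], b = [2, -2, 3]. c[0] = 2×2 = 4; c[1] = 2×-2 + 3×2 = 2; c[2] = 2×3 + 3×-2 + 3×2 = 6; c[3] = 3×3 + 3×-2 = 3; c[4] = 3×3 = 9. Result coefficients: [4, 2, 6, 3, 9] → 4 + 2z + 6z^2 + 3z^3 + 9z^4

4 + 2z + 6z^2 + 3z^3 + 9z^4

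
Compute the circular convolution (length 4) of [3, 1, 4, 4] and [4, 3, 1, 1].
Use y[k] = Σ_j a[j]·b[(k-j) mod 4]. y[0] = 3×4 + 1×1 + 4×1 + 4×3 = 29; y[1] = 3×3 + 1×4 + 4×1 + 4×1 = 21; y[2] = 3×1 + 1×3 + 4×4 + 4×1 = 26; y[3] = 3×1 + 1×1 + 4×3 + 4×4 = 32. Result: [29, 21, 26, 32]

[29, 21, 26, 32]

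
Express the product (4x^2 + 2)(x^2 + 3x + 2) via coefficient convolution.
Ascending coefficients: a = [2, 0, 4], b = [2, 3, 1]. c[0] = 2×2 = 4; c[1] = 2×3 + 0×2 = 6; c[2] = 2×1 + 0×3 + 4×2 = 10; c[3] = 0×1 + 4×3 = 12; c[4] = 4×1 = 4. Result coefficients: [4, 6, 10, 12, 4] → 4x^4 + 12x^3 + 10x^2 + 6x + 4

4x^4 + 12x^3 + 10x^2 + 6x + 4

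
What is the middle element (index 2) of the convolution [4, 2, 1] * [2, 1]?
Use y[k] = Σ_i a[i]·b[k-i] at k=2. y[2] = 2×1 + 1×2 = 4

4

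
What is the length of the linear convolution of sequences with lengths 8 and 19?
Linear/full convolution length: m + n - 1 = 8 + 19 - 1 = 26

26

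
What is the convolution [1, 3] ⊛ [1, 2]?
y[0] = 1×1 = 1; y[1] = 1×2 + 3×1 = 5; y[2] = 3×2 = 6

[1, 5, 6]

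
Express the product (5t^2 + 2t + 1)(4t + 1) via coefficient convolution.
Ascending coefficients: a = [1, 2, 5], b = [1, 4]. c[0] = 1×1 = 1; c[1] = 1×4 + 2×1 = 6; c[2] = 2×4 + 5×1 = 13; c[3] = 5×4 = 20. Result coefficients: [1, 6, 13, 20] → 20t^3 + 13t^2 + 6t + 1

20t^3 + 13t^2 + 6t + 1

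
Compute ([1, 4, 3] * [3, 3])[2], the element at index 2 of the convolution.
Use y[k] = Σ_i a[i]·b[k-i] at k=2. y[2] = 4×3 + 3×3 = 21

21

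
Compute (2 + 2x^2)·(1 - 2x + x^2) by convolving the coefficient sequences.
Ascending coefficients: a = [2, 0, 2], b = [1, -2, 1]. c[0] = 2×1 = 2; c[1] = 2×-2 + 0×1 = -4; c[2] = 2×1 + 0×-2 + 2×1 = 4; c[3] = 0×1 + 2×-2 = -4; c[4] = 2×1 = 2. Result coefficients: [2, -4, 4, -4, 2] → 2 - 4x + 4x^2 - 4x^3 + 2x^4

2 - 4x + 4x^2 - 4x^3 + 2x^4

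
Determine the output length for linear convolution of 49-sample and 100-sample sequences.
Linear/full convolution length: m + n - 1 = 49 + 100 - 1 = 148

148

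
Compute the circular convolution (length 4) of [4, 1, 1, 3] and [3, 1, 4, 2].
Use y[k] = Σ_j f[j]·g[(k-j) mod 4]. y[0] = 4×3 + 1×2 + 1×4 + 3×1 = 21; y[1] = 4×1 + 1×3 + 1×2 + 3×4 = 21; y[2] = 4×4 + 1×1 + 1×3 + 3×2 = 26; y[3] = 4×2 + 1×4 + 1×1 + 3×3 = 22. Result: [21, 21, 26, 22]

[21, 21, 26, 22]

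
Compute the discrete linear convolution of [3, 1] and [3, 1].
y[0] = 3×3 = 9; y[1] = 3×1 + 1×3 = 6; y[2] = 1×1 = 1

[9, 6, 1]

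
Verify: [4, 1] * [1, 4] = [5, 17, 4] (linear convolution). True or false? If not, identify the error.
Recompute linear convolution of [4, 1] and [1, 4]: y[0] = 4×1 = 4; y[1] = 4×4 + 1×1 = 17; y[2] = 1×4 = 4 → [4, 17, 4]. Compare to given [5, 17, 4]: they differ at index 0: given 5, correct 4, so answer: No

No. Error at index 0: given 5, correct 4.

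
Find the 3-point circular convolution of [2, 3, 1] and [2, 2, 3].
Use y[k] = Σ_j s[j]·t[(k-j) mod 3]. y[0] = 2×2 + 3×3 + 1×2 = 15; y[1] = 2×2 + 3×2 + 1×3 = 13; y[2] = 2×3 + 3×2 + 1×2 = 14. Result: [15, 13, 14]

[15, 13, 14]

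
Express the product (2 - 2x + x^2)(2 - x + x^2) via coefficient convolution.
Ascending coefficients: a = [2, -2, 1], b = [2, -1, 1]. c[0] = 2×2 = 4; c[1] = 2×-1 + -2×2 = -6; c[2] = 2×1 + -2×-1 + 1×2 = 6; c[3] = -2×1 + 1×-1 = -3; c[4] = 1×1 = 1. Result coefficients: [4, -6, 6, -3, 1] → 4 - 6x + 6x^2 - 3x^3 + x^4

4 - 6x + 6x^2 - 3x^3 + x^4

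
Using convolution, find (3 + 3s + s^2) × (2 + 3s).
Ascending coefficients: a = [3, 3, 1], b = [2, 3]. c[0] = 3×2 = 6; c[1] = 3×3 + 3×2 = 15; c[2] = 3×3 + 1×2 = 11; c[3] = 1×3 = 3. Result coefficients: [6, 15, 11, 3] → 6 + 15s + 11s^2 + 3s^3

6 + 15s + 11s^2 + 3s^3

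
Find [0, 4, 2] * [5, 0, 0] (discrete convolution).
y[0] = 0×5 = 0; y[1] = 0×0 + 4×5 = 20; y[2] = 0×0 + 4×0 + 2×5 = 10; y[3] = 4×0 + 2×0 = 0; y[4] = 2×0 = 0

[0, 20, 10, 0, 0]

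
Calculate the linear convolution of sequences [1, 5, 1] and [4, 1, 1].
y[0] = 1×4 = 4; y[1] = 1×1 + 5×4 = 21; y[2] = 1×1 + 5×1 + 1×4 = 10; y[3] = 5×1 + 1×1 = 6; y[4] = 1×1 = 1

[4, 21, 10, 6, 1]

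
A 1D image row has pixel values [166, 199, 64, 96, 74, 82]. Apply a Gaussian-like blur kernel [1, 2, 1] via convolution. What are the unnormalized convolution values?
Convolve image row [166, 199, 64, 96, 74, 82] with kernel [1, 2, 1]: y[0] = 166×1 = 166; y[1] = 166×2 + 199×1 = 531; y[2] = 166×1 + 199×2 + 64×1 = 628; y[3] = 199×1 + 64×2 + 96×1 = 423; y[4] = 64×1 + 96×2 + 74×1 = 330; y[5] = 96×1 + 74×2 + 82×1 = 326; y[6] = 74×1 + 82×2 = 238; y[7] = 82×1 = 82 → [166, 531, 628, 423, 330, 326, 238, 82]. Normalization factor = sum(kernel) = 4.

[166, 531, 628, 423, 330, 326, 238, 82]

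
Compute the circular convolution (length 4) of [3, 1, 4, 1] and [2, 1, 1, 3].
Use y[k] = Σ_j f[j]·g[(k-j) mod 4]. y[0] = 3×2 + 1×3 + 4×1 + 1×1 = 14; y[1] = 3×1 + 1×2 + 4×3 + 1×1 = 18; y[2] = 3×1 + 1×1 + 4×2 + 1×3 = 15; y[3] = 3×3 + 1×1 + 4×1 + 1×2 = 16. Result: [14, 18, 15, 16]

[14, 18, 15, 16]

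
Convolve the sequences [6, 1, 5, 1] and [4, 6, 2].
y[0] = 6×4 = 24; y[1] = 6×6 + 1×4 = 40; y[2] = 6×2 + 1×6 + 5×4 = 38; y[3] = 1×2 + 5×6 + 1×4 = 36; y[4] = 5×2 + 1×6 = 16; y[5] = 1×2 = 2

[24, 40, 38, 36, 16, 2]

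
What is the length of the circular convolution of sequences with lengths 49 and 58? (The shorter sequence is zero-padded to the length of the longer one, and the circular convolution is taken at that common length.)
Circular convolution (zero-padding the shorter input) has length max(m, n) = max(49, 58) = 58

58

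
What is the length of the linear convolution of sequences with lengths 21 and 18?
Linear/full convolution length: m + n - 1 = 21 + 18 - 1 = 38

38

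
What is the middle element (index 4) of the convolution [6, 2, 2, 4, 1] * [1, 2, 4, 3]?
Use y[k] = Σ_i a[i]·b[k-i] at k=4. y[4] = 2×3 + 2×4 + 4×2 + 1×1 = 23

23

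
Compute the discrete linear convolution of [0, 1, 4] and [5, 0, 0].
y[0] = 0×5 = 0; y[1] = 0×0 + 1×5 = 5; y[2] = 0×0 + 1×0 + 4×5 = 20; y[3] = 1×0 + 4×0 = 0; y[4] = 4×0 = 0

[0, 5, 20, 0, 0]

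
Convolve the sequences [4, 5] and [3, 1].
y[0] = 4×3 = 12; y[1] = 4×1 + 5×3 = 19; y[2] = 5×1 = 5

[12, 19, 5]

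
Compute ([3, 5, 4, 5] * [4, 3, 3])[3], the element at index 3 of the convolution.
Use y[k] = Σ_i a[i]·b[k-i] at k=3. y[3] = 5×3 + 4×3 + 5×4 = 47

47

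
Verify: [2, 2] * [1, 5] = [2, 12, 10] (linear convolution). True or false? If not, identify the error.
Recompute linear convolution of [2, 2] and [1, 5]: y[0] = 2×1 = 2; y[1] = 2×5 + 2×1 = 12; y[2] = 2×5 = 10 → [2, 12, 10]. Given [2, 12, 10] matches, so answer: Yes

Yes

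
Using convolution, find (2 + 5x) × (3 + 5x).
Ascending coefficients: a = [2, 5], b = [3, 5]. c[0] = 2×3 = 6; c[1] = 2×5 + 5×3 = 25; c[2] = 5×5 = 25. Result coefficients: [6, 25, 25] → 6 + 25x + 25x^2

6 + 25x + 25x^2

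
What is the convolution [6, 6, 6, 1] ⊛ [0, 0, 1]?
y[0] = 6×0 = 0; y[1] = 6×0 + 6×0 = 0; y[2] = 6×1 + 6×0 + 6×0 = 6; y[3] = 6×1 + 6×0 + 1×0 = 6; y[4] = 6×1 + 1×0 = 6; y[5] = 1×1 = 1

[0, 0, 6, 6, 6, 1]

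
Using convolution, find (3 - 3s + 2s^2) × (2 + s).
Ascending coefficients: a = [3, -3, 2], b = [2, 1]. c[0] = 3×2 = 6; c[1] = 3×1 + -3×2 = -3; c[2] = -3×1 + 2×2 = 1; c[3] = 2×1 = 2. Result coefficients: [6, -3, 1, 2] → 6 - 3s + s^2 + 2s^3

6 - 3s + s^2 + 2s^3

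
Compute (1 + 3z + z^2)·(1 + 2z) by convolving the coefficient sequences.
Ascending coefficients: a = [1, 3, 1], b = [1, 2]. c[0] = 1×1 = 1; c[1] = 1×2 + 3×1 = 5; c[2] = 3×2 + 1×1 = 7; c[3] = 1×2 = 2. Result coefficients: [1, 5, 7, 2] → 1 + 5z + 7z^2 + 2z^3

1 + 5z + 7z^2 + 2z^3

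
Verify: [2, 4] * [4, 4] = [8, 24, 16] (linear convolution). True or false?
Recompute linear convolution of [2, 4] and [4, 4]: y[0] = 2×4 = 8; y[1] = 2×4 + 4×4 = 24; y[2] = 4×4 = 16 → [8, 24, 16]. Given [8, 24, 16] matches, so answer: Yes

Yes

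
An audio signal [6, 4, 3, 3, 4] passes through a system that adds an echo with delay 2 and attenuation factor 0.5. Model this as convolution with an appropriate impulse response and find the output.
Direct-path + delayed-attenuated-path model → impulse response h = [1, 0, 0.5] (1 at lag 0, 0.5 at lag 2). Output y[n] = x[n] + 0.5·x[n - 2] (with x[n] = 0 outside 0..4): y[0] = 6 + 0.5×0 = 6; y[1] = 4 + 0.5×0 = 4; y[2] = 3 + 0.5×6 = 6.0; y[3] = 3 + 0.5×4 = 5.0; y[4] = 4 + 0.5×3 = 5.5; y[5] = 0 + 0.5×3 = 1.5; y[6] = 0 + 0.5×4 = 2.0. So y = [6, 4, 6.0, 5.0, 5.5, 1.5, 2.0]

[6, 4, 6.0, 5.0, 5.5, 1.5, 2.0]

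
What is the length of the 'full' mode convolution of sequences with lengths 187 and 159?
Linear/full convolution length: m + n - 1 = 187 + 159 - 1 = 345

345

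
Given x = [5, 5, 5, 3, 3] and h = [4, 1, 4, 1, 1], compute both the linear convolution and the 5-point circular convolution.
Linear: y_lin[0] = 5×4 = 20; y_lin[1] = 5×1 + 5×4 = 25; y_lin[2] = 5×4 + 5×1 + 5×4 = 45; y_lin[3] = 5×1 + 5×4 + 5×1 + 3×4 = 42; y_lin[4] = 5×1 + 5×1 + 5×4 + 3×1 + 3×4 = 45; y_lin[5] = 5×1 + 5×1 + 3×4 + 3×1 = 25; y_lin[6] = 5×1 + 3×1 + 3×4 = 20; y_lin[7] = 3×1 + 3×1 = 6; y_lin[8] = 3×1 = 3 → [20, 25, 45, 42, 45, 25, 20, 6, 3]. Circular (length 5): y[0] = 5×4 + 5×1 + 5×1 + 3×4 + 3×1 = 45; y[1] = 5×1 + 5×4 + 5×1 + 3×1 + 3×4 = 45; y[2] = 5×4 + 5×1 + 5×4 + 3×1 + 3×1 = 51; y[3] = 5×1 + 5×4 + 5×1 + 3×4 + 3×1 = 45; y[4] = 5×1 + 5×1 + 5×4 + 3×1 + 3×4 = 45 → [45, 45, 51, 45, 45]

Linear: [20, 25, 45, 42, 45, 25, 20, 6, 3], Circular: [45, 45, 51, 45, 45]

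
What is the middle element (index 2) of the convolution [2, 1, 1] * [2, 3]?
Use y[k] = Σ_i a[i]·b[k-i] at k=2. y[2] = 1×3 + 1×2 = 5

5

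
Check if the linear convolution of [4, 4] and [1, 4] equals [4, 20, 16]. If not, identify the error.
Recompute linear convolution of [4, 4] and [1, 4]: y[0] = 4×1 = 4; y[1] = 4×4 + 4×1 = 20; y[2] = 4×4 = 16 → [4, 20, 16]. Given [4, 20, 16] matches, so answer: Yes

Yes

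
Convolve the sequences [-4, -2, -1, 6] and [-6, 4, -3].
y[0] = -4×-6 = 24; y[1] = -4×4 + -2×-6 = -4; y[2] = -4×-3 + -2×4 + -1×-6 = 10; y[3] = -2×-3 + -1×4 + 6×-6 = -34; y[4] = -1×-3 + 6×4 = 27; y[5] = 6×-3 = -18

[24, -4, 10, -34, 27, -18]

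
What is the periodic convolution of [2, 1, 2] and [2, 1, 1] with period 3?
Use y[k] = Σ_j s[j]·t[(k-j) mod 3]. y[0] = 2×2 + 1×1 + 2×1 = 7; y[1] = 2×1 + 1×2 + 2×1 = 6; y[2] = 2×1 + 1×1 + 2×2 = 7. Result: [7, 6, 7]

[7, 6, 7]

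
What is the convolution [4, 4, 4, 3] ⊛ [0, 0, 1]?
y[0] = 4×0 = 0; y[1] = 4×0 + 4×0 = 0; y[2] = 4×1 + 4×0 + 4×0 = 4; y[3] = 4×1 + 4×0 + 3×0 = 4; y[4] = 4×1 + 3×0 = 4; y[5] = 3×1 = 3

[0, 0, 4, 4, 4, 3]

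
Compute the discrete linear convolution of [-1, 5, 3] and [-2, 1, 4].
y[0] = -1×-2 = 2; y[1] = -1×1 + 5×-2 = -11; y[2] = -1×4 + 5×1 + 3×-2 = -5; y[3] = 5×4 + 3×1 = 23; y[4] = 3×4 = 12

[2, -11, -5, 23, 12]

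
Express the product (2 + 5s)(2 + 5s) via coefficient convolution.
Ascending coefficients: a = [2, 5], b = [2, 5]. c[0] = 2×2 = 4; c[1] = 2×5 + 5×2 = 20; c[2] = 5×5 = 25. Result coefficients: [4, 20, 25] → 4 + 20s + 25s^2

4 + 20s + 25s^2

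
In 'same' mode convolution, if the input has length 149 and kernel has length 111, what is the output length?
'Same' mode returns an output with the same length as the input: 149

149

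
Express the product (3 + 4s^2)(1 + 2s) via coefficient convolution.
Ascending coefficients: a = [3, 0, 4], b = [1, 2]. c[0] = 3×1 = 3; c[1] = 3×2 + 0×1 = 6; c[2] = 0×2 + 4×1 = 4; c[3] = 4×2 = 8. Result coefficients: [3, 6, 4, 8] → 3 + 6s + 4s^2 + 8s^3

3 + 6s + 4s^2 + 8s^3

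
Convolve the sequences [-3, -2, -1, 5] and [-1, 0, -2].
y[0] = -3×-1 = 3; y[1] = -3×0 + -2×-1 = 2; y[2] = -3×-2 + -2×0 + -1×-1 = 7; y[3] = -2×-2 + -1×0 + 5×-1 = -1; y[4] = -1×-2 + 5×0 = 2; y[5] = 5×-2 = -10

[3, 2, 7, -1, 2, -10]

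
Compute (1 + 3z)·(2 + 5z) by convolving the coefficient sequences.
Ascending coefficients: a = [1, 3], b = [2, 5]. c[0] = 1×2 = 2; c[1] = 1×5 + 3×2 = 11; c[2] = 3×5 = 15. Result coefficients: [2, 11, 15] → 2 + 11z + 15z^2

2 + 11z + 15z^2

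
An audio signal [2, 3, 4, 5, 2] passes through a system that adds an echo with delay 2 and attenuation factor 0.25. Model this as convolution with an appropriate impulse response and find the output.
Direct-path + delayed-attenuated-path model → impulse response h = [1, 0, 0.25] (1 at lag 0, 0.25 at lag 2). Output y[n] = x[n] + 0.25·x[n - 2] (with x[n] = 0 outside 0..4): y[0] = 2 + 0.25×0 = 2; y[1] = 3 + 0.25×0 = 3; y[2] = 4 + 0.25×2 = 4.5; y[3] = 5 + 0.25×3 = 5.75; y[4] = 2 + 0.25×4 = 3.0; y[5] = 0 + 0.25×5 = 1.25; y[6] = 0 + 0.25×2 = 0.5. So y = [2, 3, 4.5, 5.75, 3.0, 1.25, 0.5]

[2, 3, 4.5, 5.75, 3.0, 1.25, 0.5]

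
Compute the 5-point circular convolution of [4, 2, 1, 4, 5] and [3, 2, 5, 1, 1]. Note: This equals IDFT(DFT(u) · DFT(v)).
Either evaluate y[k] = Σ_j u[j]·v[(k-j) mod 5] directly, or use IDFT(DFT(u) · DFT(v)). y[0] = 4×3 + 2×1 + 1×1 + 4×5 + 5×2 = 45; y[1] = 4×2 + 2×3 + 1×1 + 4×1 + 5×5 = 44; y[2] = 4×5 + 2×2 + 1×3 + 4×1 + 5×1 = 36; y[3] = 4×1 + 2×5 + 1×2 + 4×3 + 5×1 = 33; y[4] = 4×1 + 2×1 + 1×5 + 4×2 + 5×3 = 34. Result: [45, 44, 36, 33, 34]

[45, 44, 36, 33, 34]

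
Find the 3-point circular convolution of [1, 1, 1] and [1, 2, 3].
Use y[k] = Σ_j u[j]·v[(k-j) mod 3]. y[0] = 1×1 + 1×3 + 1×2 = 6; y[1] = 1×2 + 1×1 + 1×3 = 6; y[2] = 1×3 + 1×2 + 1×1 = 6. Result: [6, 6, 6]

[6, 6, 6]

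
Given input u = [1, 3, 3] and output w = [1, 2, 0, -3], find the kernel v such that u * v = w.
Output length 4 = len(u) + len(v) - 1 ⇒ len(v) = 2. Solve v forward using v[k] = (w[k] - Σ_{i≥1} u[i]·v[k-i]) / u[0]: v[0] = w[0] / u[0] = 1 / 1 = 1; v[1] = (w[1] - 3×1) / u[0] = (2 - 3×1) / 1 = -1. So v = [1, -1]. Forward-check [1, 3, 3] * [1, -1]: w[0] = 1×1 = 1; w[1] = 1×-1 + 3×1 = 2; w[2] = 3×-1 + 3×1 = 0; w[3] = 3×-1 = -3 → [1, 2, 0, -3] ✓

[1, -1]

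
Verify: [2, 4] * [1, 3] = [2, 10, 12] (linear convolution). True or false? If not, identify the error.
Recompute linear convolution of [2, 4] and [1, 3]: y[0] = 2×1 = 2; y[1] = 2×3 + 4×1 = 10; y[2] = 4×3 = 12 → [2, 10, 12]. Given [2, 10, 12] matches, so answer: Yes

Yes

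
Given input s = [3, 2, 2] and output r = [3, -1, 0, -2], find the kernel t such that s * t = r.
Output length 4 = len(s) + len(t) - 1 ⇒ len(t) = 2. Solve t forward using t[k] = (r[k] - Σ_{i≥1} s[i]·t[k-i]) / s[0]: t[0] = r[0] / s[0] = 3 / 3 = 1; t[1] = (r[1] - 2×1) / s[0] = (-1 - 2×1) / 3 = -1. So t = [1, -1]. Forward-check [3, 2, 2] * [1, -1]: r[0] = 3×1 = 3; r[1] = 3×-1 + 2×1 = -1; r[2] = 2×-1 + 2×1 = 0; r[3] = 2×-1 = -2 → [3, -1, 0, -2] ✓

[1, -1]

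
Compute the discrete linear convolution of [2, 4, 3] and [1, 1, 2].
y[0] = 2×1 = 2; y[1] = 2×1 + 4×1 = 6; y[2] = 2×2 + 4×1 + 3×1 = 11; y[3] = 4×2 + 3×1 = 11; y[4] = 3×2 = 6

[2, 6, 11, 11, 6]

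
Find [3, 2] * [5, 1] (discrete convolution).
y[0] = 3×5 = 15; y[1] = 3×1 + 2×5 = 13; y[2] = 2×1 = 2

[15, 13, 2]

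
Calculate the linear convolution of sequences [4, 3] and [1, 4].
y[0] = 4×1 = 4; y[1] = 4×4 + 3×1 = 19; y[2] = 3×4 = 12

[4, 19, 12]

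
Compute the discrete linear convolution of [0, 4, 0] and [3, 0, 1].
y[0] = 0×3 = 0; y[1] = 0×0 + 4×3 = 12; y[2] = 0×1 + 4×0 + 0×3 = 0; y[3] = 4×1 + 0×0 = 4; y[4] = 0×1 = 0

[0, 12, 0, 4, 0]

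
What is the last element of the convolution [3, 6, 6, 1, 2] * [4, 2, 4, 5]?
Use y[k] = Σ_i a[i]·b[k-i] at k=7. y[7] = 2×5 = 10

10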